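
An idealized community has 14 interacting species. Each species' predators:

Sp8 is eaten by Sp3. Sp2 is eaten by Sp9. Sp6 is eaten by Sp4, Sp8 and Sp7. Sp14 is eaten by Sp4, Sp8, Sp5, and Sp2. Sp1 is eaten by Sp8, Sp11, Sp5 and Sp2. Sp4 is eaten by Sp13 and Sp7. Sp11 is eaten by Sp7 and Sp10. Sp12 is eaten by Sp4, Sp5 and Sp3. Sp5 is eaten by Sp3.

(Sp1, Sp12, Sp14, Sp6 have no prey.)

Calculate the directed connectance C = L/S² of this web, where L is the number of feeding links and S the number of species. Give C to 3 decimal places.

The web has S = 14 species and L = 21 feeding links.
C = L / S² = 21 / 196 = 0.1071 ≈ 0.107.

C = 0.107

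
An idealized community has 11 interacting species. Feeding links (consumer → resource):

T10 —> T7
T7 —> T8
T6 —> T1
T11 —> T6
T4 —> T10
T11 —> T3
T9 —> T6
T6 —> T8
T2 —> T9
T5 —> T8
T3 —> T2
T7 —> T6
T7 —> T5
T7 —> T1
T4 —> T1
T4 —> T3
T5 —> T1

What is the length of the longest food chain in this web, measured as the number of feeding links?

One longest chain: T1 → T6 → T9 → T2 → T3 → T11.
It has 6 species and 5 links.

5 links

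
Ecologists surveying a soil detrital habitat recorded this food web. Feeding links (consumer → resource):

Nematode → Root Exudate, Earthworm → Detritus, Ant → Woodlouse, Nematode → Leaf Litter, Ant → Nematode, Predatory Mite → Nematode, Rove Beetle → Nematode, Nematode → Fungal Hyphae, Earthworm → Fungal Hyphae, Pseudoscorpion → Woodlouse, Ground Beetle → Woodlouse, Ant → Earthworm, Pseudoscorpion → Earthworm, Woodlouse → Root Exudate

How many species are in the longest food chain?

3 species

One longest chain: Fungal Hyphae → Nematode → Rove Beetle.
It has 3 species and 2 links.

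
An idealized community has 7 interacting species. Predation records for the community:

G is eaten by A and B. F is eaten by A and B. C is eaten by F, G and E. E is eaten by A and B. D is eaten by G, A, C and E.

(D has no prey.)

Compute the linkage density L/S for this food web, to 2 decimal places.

There are L = 13 links among S = 7 species.
L/S = 13/7 = 1.8571 ≈ 1.86.

L/S = 1.86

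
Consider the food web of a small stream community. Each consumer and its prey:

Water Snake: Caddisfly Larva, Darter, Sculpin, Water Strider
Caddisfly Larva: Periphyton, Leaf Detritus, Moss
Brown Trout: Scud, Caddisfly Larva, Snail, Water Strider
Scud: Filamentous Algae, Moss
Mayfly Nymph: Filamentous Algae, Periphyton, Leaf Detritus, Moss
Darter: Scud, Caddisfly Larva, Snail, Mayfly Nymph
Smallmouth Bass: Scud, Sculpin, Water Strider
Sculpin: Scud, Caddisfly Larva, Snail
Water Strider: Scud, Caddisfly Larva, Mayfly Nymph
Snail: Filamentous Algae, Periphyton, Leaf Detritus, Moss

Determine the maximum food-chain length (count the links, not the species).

One longest chain: Filamentous Algae → Scud → Darter → Water Snake.
It has 4 species and 3 links.

3 links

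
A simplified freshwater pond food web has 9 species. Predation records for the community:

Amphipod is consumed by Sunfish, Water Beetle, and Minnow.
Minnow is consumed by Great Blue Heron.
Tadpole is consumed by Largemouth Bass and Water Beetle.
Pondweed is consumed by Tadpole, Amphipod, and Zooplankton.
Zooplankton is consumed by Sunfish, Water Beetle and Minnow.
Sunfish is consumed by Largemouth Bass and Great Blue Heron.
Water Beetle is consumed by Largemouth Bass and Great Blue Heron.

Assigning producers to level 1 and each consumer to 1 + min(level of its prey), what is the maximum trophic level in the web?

Producers (level 1): Pondweed.
Following each consumer down to its lowest-level prey: Pondweed → Tadpole → Water Beetle → Great Blue Heron (levels 1 through 4).
All prey of Great Blue Heron (Water Beetle 3, Sunfish 3, Minnow 3) are at level 3 or above, so Great Blue Heron is at level 1 + 3 = 4.
Every consumer has at least one prey at level 3 or below, so none exceeds level 4.

4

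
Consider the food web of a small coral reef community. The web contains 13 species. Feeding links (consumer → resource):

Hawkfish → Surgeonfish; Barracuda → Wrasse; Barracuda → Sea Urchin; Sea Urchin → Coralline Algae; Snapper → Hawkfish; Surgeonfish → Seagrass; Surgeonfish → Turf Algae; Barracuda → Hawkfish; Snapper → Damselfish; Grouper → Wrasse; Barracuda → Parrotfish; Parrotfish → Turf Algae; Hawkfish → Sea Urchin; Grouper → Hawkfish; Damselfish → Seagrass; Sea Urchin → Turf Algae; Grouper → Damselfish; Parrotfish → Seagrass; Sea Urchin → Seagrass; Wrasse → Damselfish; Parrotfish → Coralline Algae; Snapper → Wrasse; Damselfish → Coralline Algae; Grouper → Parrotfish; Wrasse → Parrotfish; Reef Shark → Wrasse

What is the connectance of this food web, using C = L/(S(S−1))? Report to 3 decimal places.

C = 0.167

The web has S = 13 species and L = 26 feeding links.
C = L / (S(S−1)) = 26 / 156 = 0.1667 ≈ 0.167.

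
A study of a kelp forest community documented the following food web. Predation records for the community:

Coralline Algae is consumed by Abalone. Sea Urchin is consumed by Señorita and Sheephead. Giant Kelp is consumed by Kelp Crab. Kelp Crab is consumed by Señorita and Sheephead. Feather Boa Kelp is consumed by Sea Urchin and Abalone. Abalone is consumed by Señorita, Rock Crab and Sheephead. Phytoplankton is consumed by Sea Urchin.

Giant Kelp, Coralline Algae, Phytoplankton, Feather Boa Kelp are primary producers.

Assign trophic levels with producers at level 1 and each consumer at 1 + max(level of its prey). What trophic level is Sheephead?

Phytoplankton is a producer → level 1.
Sea Urchin eats Phytoplankton (level 1); other prey at levels: Feather Boa Kelp 1 → level 2.
Sheephead eats Sea Urchin (level 2); other prey at levels: Kelp Crab 2, Abalone 2 → level 3.

Trophic level 3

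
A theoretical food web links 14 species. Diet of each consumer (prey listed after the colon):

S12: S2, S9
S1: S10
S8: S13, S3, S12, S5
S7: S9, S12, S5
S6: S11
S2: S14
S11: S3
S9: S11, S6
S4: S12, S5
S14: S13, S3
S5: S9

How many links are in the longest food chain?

5 links

One longest chain: S3 → S11 → S6 → S9 → S12 → S4.
It has 6 species and 5 links.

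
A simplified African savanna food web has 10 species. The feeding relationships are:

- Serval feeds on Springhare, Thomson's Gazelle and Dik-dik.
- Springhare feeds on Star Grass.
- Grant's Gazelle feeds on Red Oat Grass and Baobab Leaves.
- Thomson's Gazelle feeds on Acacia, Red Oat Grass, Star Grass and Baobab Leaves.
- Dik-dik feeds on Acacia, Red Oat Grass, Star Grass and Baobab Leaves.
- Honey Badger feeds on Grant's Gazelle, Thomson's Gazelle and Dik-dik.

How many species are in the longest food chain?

3 species

One longest chain: Baobab Leaves → Grant's Gazelle → Honey Badger.
It has 3 species and 2 links.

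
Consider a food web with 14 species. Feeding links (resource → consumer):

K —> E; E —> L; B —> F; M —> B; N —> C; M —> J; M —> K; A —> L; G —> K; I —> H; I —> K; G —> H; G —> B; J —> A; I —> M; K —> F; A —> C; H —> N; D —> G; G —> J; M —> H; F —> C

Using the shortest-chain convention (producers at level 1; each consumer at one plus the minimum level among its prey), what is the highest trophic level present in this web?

4

Producers (level 1): D, I.
Following each consumer down to its lowest-level prey: I → K → E → L (levels 1 through 4).
All prey of L (E 3, A 4) are at level 3 or above, so L is at level 1 + 3 = 4.
Every consumer has at least one prey at level 3 or below, so none exceeds level 4.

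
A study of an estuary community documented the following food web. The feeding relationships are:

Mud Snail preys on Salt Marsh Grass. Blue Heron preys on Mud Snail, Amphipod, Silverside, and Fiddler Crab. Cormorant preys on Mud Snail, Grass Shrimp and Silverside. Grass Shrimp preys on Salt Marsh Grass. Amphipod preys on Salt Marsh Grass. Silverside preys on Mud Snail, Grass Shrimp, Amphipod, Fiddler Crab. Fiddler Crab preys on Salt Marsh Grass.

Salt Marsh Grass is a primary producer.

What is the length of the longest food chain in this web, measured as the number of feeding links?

3 links

One longest chain: Salt Marsh Grass → Amphipod → Silverside → Blue Heron.
It has 4 species and 3 links.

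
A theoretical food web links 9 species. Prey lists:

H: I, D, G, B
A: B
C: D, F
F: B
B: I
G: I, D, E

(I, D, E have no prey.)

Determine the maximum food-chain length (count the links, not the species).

3 links

One longest chain: I → B → F → C.
It has 4 species and 3 links.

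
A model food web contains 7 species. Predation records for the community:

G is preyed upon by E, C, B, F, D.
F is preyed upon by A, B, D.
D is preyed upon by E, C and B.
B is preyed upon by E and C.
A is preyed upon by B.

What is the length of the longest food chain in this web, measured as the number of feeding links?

One longest chain: G → F → A → B → C.
It has 5 species and 4 links.

4 links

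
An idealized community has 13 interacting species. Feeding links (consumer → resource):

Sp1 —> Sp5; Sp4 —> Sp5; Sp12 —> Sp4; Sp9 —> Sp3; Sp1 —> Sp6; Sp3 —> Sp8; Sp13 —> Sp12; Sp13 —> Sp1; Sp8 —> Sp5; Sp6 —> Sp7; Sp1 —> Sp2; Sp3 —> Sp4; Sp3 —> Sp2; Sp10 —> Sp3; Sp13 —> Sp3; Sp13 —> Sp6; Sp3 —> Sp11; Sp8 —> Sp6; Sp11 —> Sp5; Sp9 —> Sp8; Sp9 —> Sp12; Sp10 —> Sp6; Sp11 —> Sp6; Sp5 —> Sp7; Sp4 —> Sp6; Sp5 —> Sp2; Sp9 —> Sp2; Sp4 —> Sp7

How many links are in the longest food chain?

4 links

One longest chain: Sp7 → Sp5 → Sp4 → Sp3 → Sp9.
It has 5 species and 4 links.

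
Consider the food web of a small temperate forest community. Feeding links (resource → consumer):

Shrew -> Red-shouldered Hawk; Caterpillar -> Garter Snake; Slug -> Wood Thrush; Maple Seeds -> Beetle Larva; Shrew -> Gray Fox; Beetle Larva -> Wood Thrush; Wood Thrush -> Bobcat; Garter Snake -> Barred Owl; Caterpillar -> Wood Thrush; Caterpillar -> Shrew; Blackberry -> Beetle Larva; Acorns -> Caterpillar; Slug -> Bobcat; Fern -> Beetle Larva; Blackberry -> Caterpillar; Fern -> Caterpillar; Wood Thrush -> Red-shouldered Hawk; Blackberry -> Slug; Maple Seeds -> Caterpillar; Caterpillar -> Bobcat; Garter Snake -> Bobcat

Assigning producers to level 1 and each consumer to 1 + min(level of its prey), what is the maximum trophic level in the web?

4

Producers (level 1): Blackberry, Acorns, Fern, Maple Seeds.
Following each consumer down to its lowest-level prey: Blackberry → Caterpillar → Shrew → Red-shouldered Hawk (levels 1 through 4).
All prey of Red-shouldered Hawk (Shrew 3, Wood Thrush 3) are at level 3 or above, so Red-shouldered Hawk is at level 1 + 3 = 4.
Every consumer has at least one prey at level 3 or below, so none exceeds level 4.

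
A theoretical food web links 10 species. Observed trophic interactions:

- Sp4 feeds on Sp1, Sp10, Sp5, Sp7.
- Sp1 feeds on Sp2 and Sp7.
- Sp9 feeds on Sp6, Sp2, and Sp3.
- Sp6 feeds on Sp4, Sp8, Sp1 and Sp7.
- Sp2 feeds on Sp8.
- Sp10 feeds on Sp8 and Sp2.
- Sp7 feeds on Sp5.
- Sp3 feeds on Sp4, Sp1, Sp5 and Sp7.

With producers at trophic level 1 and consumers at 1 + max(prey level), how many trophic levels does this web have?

Producers (level 1): Sp5, Sp8.
Sp8 → Sp2 → Sp1 → Sp4 → Sp3 → Sp9 gives Sp9 level 6.
No species has a prey at level 6, so no species reaches level 7.

6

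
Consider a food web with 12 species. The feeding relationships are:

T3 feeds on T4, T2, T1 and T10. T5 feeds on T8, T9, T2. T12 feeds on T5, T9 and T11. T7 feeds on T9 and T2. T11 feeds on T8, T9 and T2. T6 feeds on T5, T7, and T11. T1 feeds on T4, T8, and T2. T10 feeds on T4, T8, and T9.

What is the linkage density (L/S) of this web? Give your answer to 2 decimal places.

L/S = 2.00

There are L = 24 links among S = 12 species.
L/S = 24/12 = 2.0000 ≈ 2.00.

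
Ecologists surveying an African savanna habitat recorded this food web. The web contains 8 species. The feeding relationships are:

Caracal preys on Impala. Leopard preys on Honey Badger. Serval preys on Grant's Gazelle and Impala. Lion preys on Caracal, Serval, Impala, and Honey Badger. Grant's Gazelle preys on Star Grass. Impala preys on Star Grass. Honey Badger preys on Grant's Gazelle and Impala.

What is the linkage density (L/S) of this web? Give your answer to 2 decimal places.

L/S = 1.50

There are L = 12 links among S = 8 species.
L/S = 12/8 = 1.5000 ≈ 1.50.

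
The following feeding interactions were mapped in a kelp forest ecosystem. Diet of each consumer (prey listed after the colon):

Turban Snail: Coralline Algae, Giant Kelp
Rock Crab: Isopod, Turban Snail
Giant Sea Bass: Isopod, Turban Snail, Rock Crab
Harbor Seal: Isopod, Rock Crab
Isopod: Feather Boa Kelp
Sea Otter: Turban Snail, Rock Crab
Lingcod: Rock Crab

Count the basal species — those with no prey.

3

Basal species (no prey listed): Coralline Algae, Feather Boa Kelp, Giant Kelp.
Count: 3.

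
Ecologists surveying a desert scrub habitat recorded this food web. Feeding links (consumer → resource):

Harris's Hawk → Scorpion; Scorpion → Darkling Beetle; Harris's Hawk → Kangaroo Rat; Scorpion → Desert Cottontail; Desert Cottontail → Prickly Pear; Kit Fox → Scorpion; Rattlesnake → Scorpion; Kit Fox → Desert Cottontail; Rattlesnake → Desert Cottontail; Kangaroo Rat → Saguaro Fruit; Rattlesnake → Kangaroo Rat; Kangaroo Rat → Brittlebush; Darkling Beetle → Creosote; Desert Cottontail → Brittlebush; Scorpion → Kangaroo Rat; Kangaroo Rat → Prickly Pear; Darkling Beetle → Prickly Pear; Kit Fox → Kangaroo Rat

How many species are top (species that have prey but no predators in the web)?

3

Top species (has prey, but nothing eats it): Harris's Hawk, Kit Fox, Rattlesnake.
Count: 3.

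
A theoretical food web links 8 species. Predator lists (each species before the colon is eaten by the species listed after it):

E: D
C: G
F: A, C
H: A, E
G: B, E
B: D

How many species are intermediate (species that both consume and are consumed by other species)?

Intermediate species (has both prey and predators): C, G, B, E.
Count: 4.

4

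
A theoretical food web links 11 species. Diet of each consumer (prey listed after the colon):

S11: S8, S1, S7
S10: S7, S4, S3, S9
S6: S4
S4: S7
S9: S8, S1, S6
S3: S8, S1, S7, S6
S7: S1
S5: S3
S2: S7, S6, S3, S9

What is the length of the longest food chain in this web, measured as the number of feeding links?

5 links

One longest chain: S1 → S7 → S4 → S6 → S3 → S10.
It has 6 species and 5 links.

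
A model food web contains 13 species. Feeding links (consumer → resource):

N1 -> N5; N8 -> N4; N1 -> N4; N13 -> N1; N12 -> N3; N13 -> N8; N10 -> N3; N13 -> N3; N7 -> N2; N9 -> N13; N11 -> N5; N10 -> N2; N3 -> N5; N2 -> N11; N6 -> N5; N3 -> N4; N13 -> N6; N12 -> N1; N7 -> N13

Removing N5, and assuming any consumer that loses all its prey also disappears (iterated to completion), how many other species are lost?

3

Remove N5.
Round 1: N6 (all prey gone), N11 (all prey gone) → extinct.
Round 2: N2 (all prey gone) → extinct.
No further losses. Total secondary extinctions: 3.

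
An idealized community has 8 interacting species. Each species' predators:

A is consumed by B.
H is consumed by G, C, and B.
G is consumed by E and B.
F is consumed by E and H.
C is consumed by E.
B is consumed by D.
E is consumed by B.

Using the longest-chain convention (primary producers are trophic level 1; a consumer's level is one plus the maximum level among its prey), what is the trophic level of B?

F is a producer → level 1.
H eats F → level 2.
C eats H → level 3.
E eats C (level 3); other prey at levels: F 1, G 3 → level 4.
B eats E (level 4); other prey at levels: A 1, H 2, G 3 → level 5.

Trophic level 5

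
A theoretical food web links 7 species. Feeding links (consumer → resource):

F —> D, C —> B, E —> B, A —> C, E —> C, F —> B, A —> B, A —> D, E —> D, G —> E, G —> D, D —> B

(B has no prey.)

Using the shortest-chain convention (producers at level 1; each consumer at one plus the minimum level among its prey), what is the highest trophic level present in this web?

Producers (level 1): B.
Following each consumer down to its lowest-level prey: B → D → G (levels 1 through 3).
All prey of G (D 2, E 2) are at level 2 or above, so G is at level 1 + 2 = 3.
Every consumer has at least one prey at level 2 or below, so none exceeds level 3.

3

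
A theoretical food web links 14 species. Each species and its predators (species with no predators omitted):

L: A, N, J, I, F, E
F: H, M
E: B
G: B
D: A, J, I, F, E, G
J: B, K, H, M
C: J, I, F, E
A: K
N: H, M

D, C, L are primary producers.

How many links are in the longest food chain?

2 links

One longest chain: D → E → B.
It has 3 species and 2 links.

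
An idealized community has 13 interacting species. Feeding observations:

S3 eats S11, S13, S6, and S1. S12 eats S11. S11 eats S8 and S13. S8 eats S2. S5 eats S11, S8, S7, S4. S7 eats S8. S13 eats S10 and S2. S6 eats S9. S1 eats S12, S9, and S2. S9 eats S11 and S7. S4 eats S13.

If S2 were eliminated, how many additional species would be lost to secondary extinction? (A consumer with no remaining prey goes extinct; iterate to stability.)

2

Remove S2.
Round 1: S8 (all prey gone) → extinct.
Round 2: S7 (all prey gone) → extinct.
No further losses. Total secondary extinctions: 2.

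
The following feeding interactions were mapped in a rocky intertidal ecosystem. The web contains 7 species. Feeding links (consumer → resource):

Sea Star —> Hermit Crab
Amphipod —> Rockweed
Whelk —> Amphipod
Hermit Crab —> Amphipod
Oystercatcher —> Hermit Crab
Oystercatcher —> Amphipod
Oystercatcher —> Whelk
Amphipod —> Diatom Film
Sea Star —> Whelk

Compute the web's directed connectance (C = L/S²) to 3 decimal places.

C = 0.184

The web has S = 7 species and L = 9 feeding links.
C = L / S² = 9 / 49 = 0.1837 ≈ 0.184.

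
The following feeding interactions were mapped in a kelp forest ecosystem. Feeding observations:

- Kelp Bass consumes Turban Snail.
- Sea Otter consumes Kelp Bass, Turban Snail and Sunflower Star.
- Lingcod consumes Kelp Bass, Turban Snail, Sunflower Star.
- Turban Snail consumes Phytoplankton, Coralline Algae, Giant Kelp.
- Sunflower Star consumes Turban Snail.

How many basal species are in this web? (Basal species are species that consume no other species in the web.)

3

Basal species (no prey listed): Giant Kelp, Coralline Algae, Phytoplankton.
Count: 3.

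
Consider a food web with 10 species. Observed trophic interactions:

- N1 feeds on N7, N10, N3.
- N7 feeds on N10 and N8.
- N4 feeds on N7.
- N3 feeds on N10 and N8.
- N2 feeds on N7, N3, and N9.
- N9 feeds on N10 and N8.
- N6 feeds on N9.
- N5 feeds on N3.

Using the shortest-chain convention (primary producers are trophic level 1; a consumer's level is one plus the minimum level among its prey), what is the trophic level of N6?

N10 is a producer → level 1.
N9 eats N10 → level 2.
N6 eats N9 → level 3.
No prey of N6 is below level 2, so 3 is the minimum.

Trophic level 3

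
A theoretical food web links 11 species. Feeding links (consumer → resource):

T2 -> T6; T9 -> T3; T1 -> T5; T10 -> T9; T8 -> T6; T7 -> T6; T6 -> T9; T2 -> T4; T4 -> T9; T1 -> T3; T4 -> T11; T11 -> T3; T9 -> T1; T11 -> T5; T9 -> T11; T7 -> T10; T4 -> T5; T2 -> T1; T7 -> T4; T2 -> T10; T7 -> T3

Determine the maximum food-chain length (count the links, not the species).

One longest chain: T3 → T1 → T9 → T6 → T7.
It has 5 species and 4 links.

4 links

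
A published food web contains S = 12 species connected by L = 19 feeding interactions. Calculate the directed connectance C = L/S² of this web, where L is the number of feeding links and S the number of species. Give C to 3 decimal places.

C = 0.132

The web has S = 12 species and L = 19 feeding links.
C = L / S² = 19 / 144 = 0.1319 ≈ 0.132.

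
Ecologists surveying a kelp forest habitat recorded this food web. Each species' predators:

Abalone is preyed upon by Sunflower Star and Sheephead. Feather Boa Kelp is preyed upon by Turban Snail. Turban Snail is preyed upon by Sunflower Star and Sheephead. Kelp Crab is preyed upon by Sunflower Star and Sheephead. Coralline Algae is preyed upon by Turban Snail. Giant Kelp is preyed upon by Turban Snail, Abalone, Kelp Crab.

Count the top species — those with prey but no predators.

2

Top species (has prey, but nothing eats it): Sunflower Star, Sheephead.
Count: 2.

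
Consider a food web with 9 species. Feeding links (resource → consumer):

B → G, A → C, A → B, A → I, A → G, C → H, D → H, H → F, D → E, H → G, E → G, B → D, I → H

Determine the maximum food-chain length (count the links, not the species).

4 links

One longest chain: A → B → D → H → G.
It has 5 species and 4 links.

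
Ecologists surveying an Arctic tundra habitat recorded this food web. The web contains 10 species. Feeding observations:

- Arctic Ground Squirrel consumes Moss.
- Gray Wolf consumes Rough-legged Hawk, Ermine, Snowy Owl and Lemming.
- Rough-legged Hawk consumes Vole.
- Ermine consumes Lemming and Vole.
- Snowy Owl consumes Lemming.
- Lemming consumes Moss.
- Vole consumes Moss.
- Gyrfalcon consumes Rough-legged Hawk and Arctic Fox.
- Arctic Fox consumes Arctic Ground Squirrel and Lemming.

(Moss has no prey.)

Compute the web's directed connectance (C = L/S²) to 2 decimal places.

The web has S = 10 species and L = 15 feeding links.
C = L / S² = 15 / 100 = 0.1500 ≈ 0.15.

C = 0.15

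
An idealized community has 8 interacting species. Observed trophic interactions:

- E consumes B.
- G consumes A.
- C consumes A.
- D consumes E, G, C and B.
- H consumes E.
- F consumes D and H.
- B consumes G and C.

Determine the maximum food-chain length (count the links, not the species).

One longest chain: A → G → B → E → H → F.
It has 6 species and 5 links.

5 links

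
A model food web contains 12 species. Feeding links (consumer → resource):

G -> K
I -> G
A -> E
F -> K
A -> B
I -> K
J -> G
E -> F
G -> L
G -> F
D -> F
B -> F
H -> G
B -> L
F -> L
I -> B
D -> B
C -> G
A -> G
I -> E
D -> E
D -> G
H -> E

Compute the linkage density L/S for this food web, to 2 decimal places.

L/S = 1.92

There are L = 23 links among S = 12 species.
L/S = 23/12 = 1.9167 ≈ 1.92.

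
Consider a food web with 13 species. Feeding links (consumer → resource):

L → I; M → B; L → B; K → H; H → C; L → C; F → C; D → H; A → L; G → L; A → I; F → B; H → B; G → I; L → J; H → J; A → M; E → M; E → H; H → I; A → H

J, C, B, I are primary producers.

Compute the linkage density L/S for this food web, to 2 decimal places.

There are L = 21 links among S = 13 species.
L/S = 21/13 = 1.6154 ≈ 1.62.

L/S = 1.62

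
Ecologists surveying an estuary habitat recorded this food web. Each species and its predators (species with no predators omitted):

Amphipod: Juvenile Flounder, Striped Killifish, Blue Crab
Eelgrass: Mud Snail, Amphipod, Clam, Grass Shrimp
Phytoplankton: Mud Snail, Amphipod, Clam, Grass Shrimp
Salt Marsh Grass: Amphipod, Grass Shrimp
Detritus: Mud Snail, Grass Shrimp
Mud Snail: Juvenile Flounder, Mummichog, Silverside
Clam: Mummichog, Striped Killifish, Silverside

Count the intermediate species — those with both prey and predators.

Intermediate species (has both prey and predators): Mud Snail, Amphipod, Clam.
Count: 3.

3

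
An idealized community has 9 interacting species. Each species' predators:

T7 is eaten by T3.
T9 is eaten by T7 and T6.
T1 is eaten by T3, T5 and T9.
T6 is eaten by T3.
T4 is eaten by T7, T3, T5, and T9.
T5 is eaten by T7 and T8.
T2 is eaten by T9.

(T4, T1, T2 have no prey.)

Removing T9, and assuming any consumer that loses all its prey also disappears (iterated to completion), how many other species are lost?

1

Remove T9.
Round 1: T6 (all prey gone) → extinct.
No further losses. Total secondary extinctions: 1.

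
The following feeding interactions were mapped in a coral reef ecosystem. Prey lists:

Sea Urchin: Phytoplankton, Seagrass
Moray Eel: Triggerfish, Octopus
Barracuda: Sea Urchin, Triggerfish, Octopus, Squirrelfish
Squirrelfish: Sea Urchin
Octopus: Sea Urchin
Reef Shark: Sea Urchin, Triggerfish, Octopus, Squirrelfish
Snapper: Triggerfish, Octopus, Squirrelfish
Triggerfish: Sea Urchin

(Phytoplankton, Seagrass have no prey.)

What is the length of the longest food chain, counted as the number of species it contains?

4 species

One longest chain: Phytoplankton → Sea Urchin → Triggerfish → Moray Eel.
It has 4 species and 3 links.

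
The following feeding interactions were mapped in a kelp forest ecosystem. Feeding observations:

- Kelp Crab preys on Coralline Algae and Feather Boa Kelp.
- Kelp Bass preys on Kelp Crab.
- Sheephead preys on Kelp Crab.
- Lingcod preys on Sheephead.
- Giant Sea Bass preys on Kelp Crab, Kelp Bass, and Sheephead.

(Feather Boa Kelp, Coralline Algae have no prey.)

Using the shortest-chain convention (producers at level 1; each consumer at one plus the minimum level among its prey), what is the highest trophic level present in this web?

4

Producers (level 1): Feather Boa Kelp, Coralline Algae.
Following each consumer down to its lowest-level prey: Feather Boa Kelp → Kelp Crab → Sheephead → Lingcod (levels 1 through 4).
All prey of Lingcod (Sheephead 3) are at level 3 or above, so Lingcod is at level 1 + 3 = 4.
Every consumer has at least one prey at level 3 or below, so none exceeds level 4.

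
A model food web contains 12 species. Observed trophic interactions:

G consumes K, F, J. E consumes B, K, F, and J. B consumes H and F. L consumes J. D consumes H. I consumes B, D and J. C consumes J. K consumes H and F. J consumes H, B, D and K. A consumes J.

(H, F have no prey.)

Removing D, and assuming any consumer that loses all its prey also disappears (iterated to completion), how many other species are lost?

Remove D.
Every predator of it retains at least one other prey: J still has H, B, K; I still has B, J.
No consumer loses all prey, so no secondary extinctions occur.

0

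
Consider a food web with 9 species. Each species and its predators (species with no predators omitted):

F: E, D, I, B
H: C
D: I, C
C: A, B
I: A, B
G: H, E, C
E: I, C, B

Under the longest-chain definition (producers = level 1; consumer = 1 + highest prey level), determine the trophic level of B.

Trophic level 4

F is a producer → level 1.
E eats F (level 1); other prey at levels: G 1 → level 2.
I eats E (level 2); other prey at levels: F 1, D 2 → level 3.
B eats I (level 3); other prey at levels: F 1, E 2, C 3 → level 4.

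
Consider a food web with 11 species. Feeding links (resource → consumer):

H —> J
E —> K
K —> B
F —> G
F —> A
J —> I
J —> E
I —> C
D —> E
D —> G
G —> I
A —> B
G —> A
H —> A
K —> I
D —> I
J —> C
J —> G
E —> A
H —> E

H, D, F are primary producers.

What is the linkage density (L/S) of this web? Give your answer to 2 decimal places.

There are L = 20 links among S = 11 species.
L/S = 20/11 = 1.8182 ≈ 1.82.

L/S = 1.82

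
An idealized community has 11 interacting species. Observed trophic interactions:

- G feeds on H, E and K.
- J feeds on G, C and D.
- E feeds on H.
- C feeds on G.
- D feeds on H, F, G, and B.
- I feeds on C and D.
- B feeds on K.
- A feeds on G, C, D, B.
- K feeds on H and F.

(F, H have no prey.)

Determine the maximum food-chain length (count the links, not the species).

4 links

One longest chain: F → K → G → D → I.
It has 5 species and 4 links.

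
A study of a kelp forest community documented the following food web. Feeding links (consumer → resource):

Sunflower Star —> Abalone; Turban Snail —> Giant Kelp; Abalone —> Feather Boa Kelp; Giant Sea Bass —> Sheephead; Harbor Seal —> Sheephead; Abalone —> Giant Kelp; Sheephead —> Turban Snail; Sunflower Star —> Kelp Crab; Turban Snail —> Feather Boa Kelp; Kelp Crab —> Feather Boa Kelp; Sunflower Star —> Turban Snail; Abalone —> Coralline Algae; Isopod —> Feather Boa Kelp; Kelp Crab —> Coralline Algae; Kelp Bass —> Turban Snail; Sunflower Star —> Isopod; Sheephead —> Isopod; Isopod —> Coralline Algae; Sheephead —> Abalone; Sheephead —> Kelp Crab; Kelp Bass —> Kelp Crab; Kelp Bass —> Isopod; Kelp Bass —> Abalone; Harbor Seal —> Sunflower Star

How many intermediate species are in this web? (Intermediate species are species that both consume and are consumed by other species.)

Intermediate species (has both prey and predators): Isopod, Abalone, Kelp Crab, Turban Snail, Sheephead, Sunflower Star.
Count: 6.

6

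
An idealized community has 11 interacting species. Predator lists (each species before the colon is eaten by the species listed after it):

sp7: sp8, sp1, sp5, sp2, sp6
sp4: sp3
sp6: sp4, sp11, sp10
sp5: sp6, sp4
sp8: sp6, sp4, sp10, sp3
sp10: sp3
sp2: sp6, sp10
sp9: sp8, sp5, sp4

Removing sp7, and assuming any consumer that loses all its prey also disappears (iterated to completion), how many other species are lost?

Remove sp7.
Round 1: sp1 (all prey gone), sp2 (all prey gone) → extinct.
No further losses. Total secondary extinctions: 2.

2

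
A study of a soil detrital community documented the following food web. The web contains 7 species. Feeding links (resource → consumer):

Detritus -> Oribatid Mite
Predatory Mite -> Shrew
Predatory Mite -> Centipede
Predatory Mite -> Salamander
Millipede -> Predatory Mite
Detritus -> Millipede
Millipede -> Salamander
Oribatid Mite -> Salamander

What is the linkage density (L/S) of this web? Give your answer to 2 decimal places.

L/S = 1.14

There are L = 8 links among S = 7 species.
L/S = 8/7 = 1.1429 ≈ 1.14.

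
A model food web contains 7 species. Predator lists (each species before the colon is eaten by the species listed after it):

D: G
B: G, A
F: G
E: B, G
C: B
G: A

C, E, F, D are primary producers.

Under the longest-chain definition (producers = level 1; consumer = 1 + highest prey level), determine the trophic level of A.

Trophic level 4

C is a producer → level 1.
B eats C (level 1); other prey at levels: E 1 → level 2.
G eats B (level 2); other prey at levels: E 1, F 1, D 1 → level 3.
A eats G (level 3); other prey at levels: B 2 → level 4.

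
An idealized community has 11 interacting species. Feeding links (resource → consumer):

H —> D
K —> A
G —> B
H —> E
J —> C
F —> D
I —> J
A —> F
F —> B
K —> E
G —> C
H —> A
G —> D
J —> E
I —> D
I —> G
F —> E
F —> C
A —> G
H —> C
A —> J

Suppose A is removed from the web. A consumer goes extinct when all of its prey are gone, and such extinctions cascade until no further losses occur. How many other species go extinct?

1

Remove A.
Round 1: F (all prey gone) → extinct.
No further losses. Total secondary extinctions: 1.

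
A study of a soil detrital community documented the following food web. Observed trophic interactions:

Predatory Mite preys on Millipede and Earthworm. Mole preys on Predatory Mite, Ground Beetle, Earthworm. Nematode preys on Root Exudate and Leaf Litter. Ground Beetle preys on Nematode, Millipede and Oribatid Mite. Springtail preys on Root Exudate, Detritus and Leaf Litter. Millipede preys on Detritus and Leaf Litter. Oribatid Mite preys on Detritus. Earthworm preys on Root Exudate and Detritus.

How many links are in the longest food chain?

3 links

One longest chain: Leaf Litter → Millipede → Ground Beetle → Mole.
It has 4 species and 3 links.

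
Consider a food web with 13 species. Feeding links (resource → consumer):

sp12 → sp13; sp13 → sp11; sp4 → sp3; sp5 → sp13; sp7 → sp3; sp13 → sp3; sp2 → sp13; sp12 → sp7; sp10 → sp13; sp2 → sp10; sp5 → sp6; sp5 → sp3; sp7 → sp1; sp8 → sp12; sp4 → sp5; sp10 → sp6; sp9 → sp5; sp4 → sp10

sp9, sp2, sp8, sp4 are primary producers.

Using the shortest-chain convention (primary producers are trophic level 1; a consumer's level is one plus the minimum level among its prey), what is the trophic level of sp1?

Trophic level 4

sp8 is a producer → level 1.
sp12 eats sp8 → level 2.
sp7 eats sp12 → level 3.
sp1 eats sp7 → level 4.
No prey of sp1 is below level 3, so 4 is the minimum.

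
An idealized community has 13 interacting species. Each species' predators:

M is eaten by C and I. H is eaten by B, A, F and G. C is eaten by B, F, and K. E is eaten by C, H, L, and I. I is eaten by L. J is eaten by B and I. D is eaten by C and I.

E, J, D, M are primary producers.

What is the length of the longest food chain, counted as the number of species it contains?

One longest chain: E → C → K.
It has 3 species and 2 links.

3 species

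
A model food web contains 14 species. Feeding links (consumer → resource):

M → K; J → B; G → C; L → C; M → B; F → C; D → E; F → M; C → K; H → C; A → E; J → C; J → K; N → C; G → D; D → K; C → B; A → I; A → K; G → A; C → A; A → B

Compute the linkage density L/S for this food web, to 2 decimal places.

There are L = 22 links among S = 14 species.
L/S = 22/14 = 1.5714 ≈ 1.57.

L/S = 1.57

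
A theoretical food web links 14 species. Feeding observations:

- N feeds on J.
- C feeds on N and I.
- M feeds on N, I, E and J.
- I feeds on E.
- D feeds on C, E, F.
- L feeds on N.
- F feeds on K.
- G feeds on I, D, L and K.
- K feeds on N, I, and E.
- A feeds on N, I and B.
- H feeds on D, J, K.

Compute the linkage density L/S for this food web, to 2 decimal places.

There are L = 26 links among S = 14 species.
L/S = 26/14 = 1.8571 ≈ 1.86.

L/S = 1.86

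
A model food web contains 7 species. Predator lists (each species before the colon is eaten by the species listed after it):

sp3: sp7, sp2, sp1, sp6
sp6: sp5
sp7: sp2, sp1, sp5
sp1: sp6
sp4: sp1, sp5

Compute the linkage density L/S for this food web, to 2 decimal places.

L/S = 1.57

There are L = 11 links among S = 7 species.
L/S = 11/7 = 1.5714 ≈ 1.57.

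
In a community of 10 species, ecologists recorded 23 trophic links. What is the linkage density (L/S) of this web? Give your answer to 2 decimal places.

There are L = 23 links among S = 10 species.
L/S = 23/10 = 2.3000 ≈ 2.30.

L/S = 2.30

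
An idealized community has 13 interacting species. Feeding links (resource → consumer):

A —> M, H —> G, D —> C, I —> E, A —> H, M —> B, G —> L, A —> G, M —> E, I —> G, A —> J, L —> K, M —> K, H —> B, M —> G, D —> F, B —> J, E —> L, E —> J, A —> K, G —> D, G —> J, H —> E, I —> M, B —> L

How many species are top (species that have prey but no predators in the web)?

Top species (has prey, but nothing eats it): J, K, C, F.
Count: 4.

4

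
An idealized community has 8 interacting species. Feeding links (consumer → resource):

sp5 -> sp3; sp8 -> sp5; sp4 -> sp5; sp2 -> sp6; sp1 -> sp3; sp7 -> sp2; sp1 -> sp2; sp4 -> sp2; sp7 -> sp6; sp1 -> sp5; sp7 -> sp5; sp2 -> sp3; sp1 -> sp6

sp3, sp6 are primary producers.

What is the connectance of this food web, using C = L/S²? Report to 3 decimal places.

The web has S = 8 species and L = 13 feeding links.
C = L / S² = 13 / 64 = 0.2031 ≈ 0.203.

C = 0.203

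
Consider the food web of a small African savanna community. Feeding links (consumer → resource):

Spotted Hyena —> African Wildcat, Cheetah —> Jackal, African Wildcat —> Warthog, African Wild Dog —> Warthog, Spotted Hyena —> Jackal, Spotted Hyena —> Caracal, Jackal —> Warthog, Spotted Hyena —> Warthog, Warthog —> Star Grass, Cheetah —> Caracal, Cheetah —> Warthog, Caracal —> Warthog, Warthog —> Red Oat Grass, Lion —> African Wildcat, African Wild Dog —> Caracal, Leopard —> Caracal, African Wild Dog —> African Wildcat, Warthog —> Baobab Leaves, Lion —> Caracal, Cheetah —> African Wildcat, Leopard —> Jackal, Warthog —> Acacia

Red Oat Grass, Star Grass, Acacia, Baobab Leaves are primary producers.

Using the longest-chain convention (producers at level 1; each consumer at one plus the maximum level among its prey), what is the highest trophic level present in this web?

Producers (level 1): Red Oat Grass, Star Grass, Acacia, Baobab Leaves.
Red Oat Grass → Warthog → Jackal → Leopard gives Leopard level 4.
No species has a prey at level 4, so no species reaches level 5.

4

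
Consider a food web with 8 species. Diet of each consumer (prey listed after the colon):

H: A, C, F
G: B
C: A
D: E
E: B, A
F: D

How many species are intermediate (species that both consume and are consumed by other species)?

Intermediate species (has both prey and predators): E, C, D, F.
Count: 4.

4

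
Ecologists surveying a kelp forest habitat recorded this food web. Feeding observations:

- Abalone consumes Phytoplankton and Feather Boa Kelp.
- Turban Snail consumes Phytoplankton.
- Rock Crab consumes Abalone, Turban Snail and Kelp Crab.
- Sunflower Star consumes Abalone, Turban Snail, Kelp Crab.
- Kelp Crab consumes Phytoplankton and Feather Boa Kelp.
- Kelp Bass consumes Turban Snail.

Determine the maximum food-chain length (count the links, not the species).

One longest chain: Phytoplankton → Turban Snail → Kelp Bass.
It has 3 species and 2 links.

2 links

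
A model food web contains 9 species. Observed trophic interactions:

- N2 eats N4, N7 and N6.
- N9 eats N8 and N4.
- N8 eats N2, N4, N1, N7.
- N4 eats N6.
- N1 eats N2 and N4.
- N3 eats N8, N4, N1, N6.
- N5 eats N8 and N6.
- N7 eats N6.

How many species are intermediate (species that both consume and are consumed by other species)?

5

Intermediate species (has both prey and predators): N4, N7, N2, N1, N8.
Count: 5.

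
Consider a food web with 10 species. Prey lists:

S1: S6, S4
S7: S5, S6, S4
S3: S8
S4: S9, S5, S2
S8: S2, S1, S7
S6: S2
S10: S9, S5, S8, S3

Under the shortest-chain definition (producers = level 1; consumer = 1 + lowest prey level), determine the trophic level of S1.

Trophic level 3

S2 is a producer → level 1.
S6 eats S2 → level 2.
S1 eats S6 → level 3.
No prey of S1 is below level 2, so 3 is the minimum.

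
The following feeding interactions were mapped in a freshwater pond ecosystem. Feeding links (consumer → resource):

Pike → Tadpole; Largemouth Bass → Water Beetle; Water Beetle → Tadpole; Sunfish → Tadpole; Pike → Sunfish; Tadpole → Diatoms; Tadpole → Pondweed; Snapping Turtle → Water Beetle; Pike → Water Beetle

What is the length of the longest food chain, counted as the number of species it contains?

4 species

One longest chain: Pondweed → Tadpole → Water Beetle → Largemouth Bass.
It has 4 species and 3 links.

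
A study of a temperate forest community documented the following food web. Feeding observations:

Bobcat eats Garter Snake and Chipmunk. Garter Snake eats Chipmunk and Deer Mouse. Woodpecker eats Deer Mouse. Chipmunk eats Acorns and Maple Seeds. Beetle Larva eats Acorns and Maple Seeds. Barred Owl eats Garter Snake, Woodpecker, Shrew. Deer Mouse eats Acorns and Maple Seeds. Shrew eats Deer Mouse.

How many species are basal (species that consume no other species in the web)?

Basal species (no prey listed): Acorns, Maple Seeds.
Count: 2.

2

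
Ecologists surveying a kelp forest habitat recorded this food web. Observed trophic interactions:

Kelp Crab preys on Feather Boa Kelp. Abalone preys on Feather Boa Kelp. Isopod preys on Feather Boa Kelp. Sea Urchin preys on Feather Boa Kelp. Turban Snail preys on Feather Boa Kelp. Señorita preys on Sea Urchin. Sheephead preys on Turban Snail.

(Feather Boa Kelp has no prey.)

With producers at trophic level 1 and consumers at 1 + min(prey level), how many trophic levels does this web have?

3

Producers (level 1): Feather Boa Kelp.
Following each consumer down to its lowest-level prey: Feather Boa Kelp → Turban Snail → Sheephead (levels 1 through 3).
All prey of Sheephead (Turban Snail 2) are at level 2 or above, so Sheephead is at level 1 + 2 = 3.
Every consumer has at least one prey at level 2 or below, so none exceeds level 3.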